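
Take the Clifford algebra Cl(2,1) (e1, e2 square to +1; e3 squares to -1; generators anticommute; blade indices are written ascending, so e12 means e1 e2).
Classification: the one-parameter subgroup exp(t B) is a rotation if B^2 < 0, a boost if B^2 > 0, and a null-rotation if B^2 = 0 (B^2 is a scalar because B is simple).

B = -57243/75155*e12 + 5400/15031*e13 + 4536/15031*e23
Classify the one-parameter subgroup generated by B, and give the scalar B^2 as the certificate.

B^2 term by term: the squares give (-57243/75155)^2*(e12)^2 + (5400/15031)^2*(e13)^2 + (4536/15031)^2*(e23)^2 = 3276761049/5648274025*(-1) + 29160000/225930961*(+1) + 20575296/225930961*(+1) = -9/25 (each basis 2-blade squares to minus the product of its generators' squares); cross terms between blades sharing an index anticommute and cancel. So B^2 = -9/25.
Answer: rotation, certificate B^2 = -9/25. Check the certificate: B^2 = -9/25, and that sign is decisive whatever form B takes.


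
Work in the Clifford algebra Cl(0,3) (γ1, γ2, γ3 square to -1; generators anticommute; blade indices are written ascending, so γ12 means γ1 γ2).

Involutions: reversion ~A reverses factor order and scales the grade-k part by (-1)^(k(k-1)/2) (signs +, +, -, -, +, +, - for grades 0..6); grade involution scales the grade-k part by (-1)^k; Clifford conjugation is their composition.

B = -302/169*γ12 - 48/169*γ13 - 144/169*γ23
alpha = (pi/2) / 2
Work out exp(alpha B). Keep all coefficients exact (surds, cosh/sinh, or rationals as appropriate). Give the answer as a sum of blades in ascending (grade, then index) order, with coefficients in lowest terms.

B^2 term by term: the squares give (-302/169)^2*(γ12)^2 + (-48/169)^2*(γ13)^2 + (-144/169)^2*(γ23)^2 = 91204/28561*(-1) + 2304/28561*(-1) + 20736/28561*(-1) = -4 (each basis 2-blade squares to minus the product of its generators' squares); cross terms between blades sharing an index anticommute and cancel. So B^2 = -4.
B^2 = -4 — a negative square means the series sums to a rotation: l = 2, alpha*l = pi/2, so exp(alpha B) = cos(pi/2) + (sin(pi/2)/2)*B = 0 + (1/2)*B.
Answer: -151/169*γ12 - 24/169*γ13 - 72/169*γ23


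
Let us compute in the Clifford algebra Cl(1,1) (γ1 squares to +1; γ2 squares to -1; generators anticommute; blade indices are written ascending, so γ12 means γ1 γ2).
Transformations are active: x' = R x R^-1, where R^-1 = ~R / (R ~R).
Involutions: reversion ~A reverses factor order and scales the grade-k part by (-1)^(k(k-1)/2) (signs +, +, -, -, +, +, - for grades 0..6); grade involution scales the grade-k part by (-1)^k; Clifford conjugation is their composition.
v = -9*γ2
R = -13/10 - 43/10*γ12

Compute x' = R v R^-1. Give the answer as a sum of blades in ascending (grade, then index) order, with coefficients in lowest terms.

~R = -13/10 + 43/10*γ12, and R ~R = -84/5, so R^-1 = ~R / (-84/5).
R v = -387/10*γ1 + 117/10*γ2
Answer: -1677/280*γ1 + 3027/280*γ2


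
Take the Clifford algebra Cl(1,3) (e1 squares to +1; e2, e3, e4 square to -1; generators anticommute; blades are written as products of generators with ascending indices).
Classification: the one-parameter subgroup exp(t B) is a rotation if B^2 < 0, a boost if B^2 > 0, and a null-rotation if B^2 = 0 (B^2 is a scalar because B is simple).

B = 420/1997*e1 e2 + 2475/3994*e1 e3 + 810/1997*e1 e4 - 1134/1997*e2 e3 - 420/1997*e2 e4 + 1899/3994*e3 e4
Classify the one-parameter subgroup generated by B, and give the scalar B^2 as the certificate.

B^2 term by term: the squares give (420/1997)^2*(e1 e2)^2 + (2475/3994)^2*(e1 e3)^2 + (810/1997)^2*(e1 e4)^2 + (-1134/1997)^2*(e2 e3)^2 + (-420/1997)^2*(e2 e4)^2 + (1899/3994)^2*(e3 e4)^2 = 176400/3988009*(+1) + 6125625/15952036*(+1) + 656100/3988009*(+1) + 1285956/3988009*(-1) + 176400/3988009*(-1) + 3606201/15952036*(-1) = 0 (each basis 2-blade squares to minus the product of its generators' squares); cross terms between blades sharing an index anticommute and cancel; the commuting (index-disjoint) pairs give grade-4 terms 2*c*c'*(blade product), which cancel blade by blade — e1 e2 e3 e4: 797580/3988009 + 1039500/3988009 - 1837080/3988009 = 0 — confirming B is simple. So B^2 = 0.
Answer: null-rotation, certificate B^2 = 0. The scalar 0 is the complete invariant here: its sign names the subgroup type.


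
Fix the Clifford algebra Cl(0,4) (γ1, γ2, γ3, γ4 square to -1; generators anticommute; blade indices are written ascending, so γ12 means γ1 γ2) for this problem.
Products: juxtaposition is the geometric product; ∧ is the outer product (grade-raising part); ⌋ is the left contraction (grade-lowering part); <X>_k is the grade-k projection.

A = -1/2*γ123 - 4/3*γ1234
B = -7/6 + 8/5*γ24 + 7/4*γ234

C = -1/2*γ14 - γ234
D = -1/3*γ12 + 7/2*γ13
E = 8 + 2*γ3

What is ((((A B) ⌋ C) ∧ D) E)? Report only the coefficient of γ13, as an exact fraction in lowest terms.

step 1: -7/3*γ1 - 32/15*γ13 + 7/8*γ14 + 7/12*γ123 - 4/5*γ134 + 14/9*γ1234
step 2: 7/16 - 7/6*γ4
step 3: -7/48*γ12 + 49/32*γ13 + 7/18*γ124 - 49/12*γ134
step 4: -49/16*γ1 - 7/6*γ12 + 49/4*γ13 - 49/6*γ14 - 7/24*γ123 + 28/9*γ124 - 98/3*γ134 - 7/9*γ1234
Answer: 49/4


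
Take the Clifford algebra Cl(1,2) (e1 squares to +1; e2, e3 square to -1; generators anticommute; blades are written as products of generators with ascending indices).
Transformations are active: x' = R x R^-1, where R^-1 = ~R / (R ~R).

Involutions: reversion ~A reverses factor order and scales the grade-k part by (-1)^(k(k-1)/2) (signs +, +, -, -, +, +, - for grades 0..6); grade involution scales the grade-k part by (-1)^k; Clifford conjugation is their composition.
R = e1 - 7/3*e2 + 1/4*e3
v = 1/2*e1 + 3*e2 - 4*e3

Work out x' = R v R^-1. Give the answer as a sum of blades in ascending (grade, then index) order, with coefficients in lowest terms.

~R = e1 - 7/3*e2 + 1/4*e3, and R ~R = -649/144, so R^-1 = ~R / (-649/144).
R v = 17/2 + 25/6*e1 e2 - 33/8*e1 e3 + 103/12*e2 e3
Answer: -5545/1298*e1 + 3765/649*e2 + 1984/649*e3


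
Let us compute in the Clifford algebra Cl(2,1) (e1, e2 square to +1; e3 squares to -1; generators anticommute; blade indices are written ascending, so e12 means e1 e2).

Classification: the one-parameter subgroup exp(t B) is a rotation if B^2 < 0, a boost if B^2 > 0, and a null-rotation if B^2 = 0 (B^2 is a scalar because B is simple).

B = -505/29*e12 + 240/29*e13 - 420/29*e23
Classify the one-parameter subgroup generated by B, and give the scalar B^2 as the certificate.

B^2 term by term: the squares give (-505/29)^2*(e12)^2 + (240/29)^2*(e13)^2 + (-420/29)^2*(e23)^2 = 255025/841*(-1) + 57600/841*(+1) + 176400/841*(+1) = -25 (each basis 2-blade squares to minus the product of its generators' squares); cross terms between blades sharing an index anticommute and cancel. So B^2 = -25.
Answer: rotation, certificate B^2 = -25. The invariant at work: B^2 = -25 is unchanged by conjugation, hence its sign classifies the subgroup whatever basis B is written in.


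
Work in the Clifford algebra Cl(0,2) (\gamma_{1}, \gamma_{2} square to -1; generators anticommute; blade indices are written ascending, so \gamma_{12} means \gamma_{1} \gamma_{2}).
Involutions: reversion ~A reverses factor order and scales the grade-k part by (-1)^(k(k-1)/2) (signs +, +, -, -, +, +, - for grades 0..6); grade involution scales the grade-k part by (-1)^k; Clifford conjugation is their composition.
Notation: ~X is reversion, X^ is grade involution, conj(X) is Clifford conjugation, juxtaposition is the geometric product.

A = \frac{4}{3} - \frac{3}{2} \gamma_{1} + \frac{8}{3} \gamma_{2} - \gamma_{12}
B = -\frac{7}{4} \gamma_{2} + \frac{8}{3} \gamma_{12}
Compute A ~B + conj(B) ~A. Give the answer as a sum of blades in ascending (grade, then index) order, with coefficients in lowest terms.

first term: 2 - \frac{319}{36} \gamma_{1} - \frac{19}{3} \gamma_{2} - \frac{67}{72} \gamma_{12}
second term: -2 + \frac{319}{36} \gamma_{1} + \frac{19}{3} \gamma_{2} - \frac{67}{72} \gamma_{12}
Answer: -\frac{67}{36} \gamma_{12}


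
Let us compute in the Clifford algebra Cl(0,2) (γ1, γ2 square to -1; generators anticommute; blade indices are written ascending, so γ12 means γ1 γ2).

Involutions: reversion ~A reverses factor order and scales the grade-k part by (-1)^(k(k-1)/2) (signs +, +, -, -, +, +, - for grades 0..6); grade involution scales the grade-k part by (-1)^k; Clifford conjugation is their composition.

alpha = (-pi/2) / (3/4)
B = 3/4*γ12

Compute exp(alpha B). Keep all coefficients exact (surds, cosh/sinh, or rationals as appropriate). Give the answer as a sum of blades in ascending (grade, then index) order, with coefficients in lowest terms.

B^2 = (3/4)^2*(γ12)^2 = 9/16*(-1) = -9/16 (a basis 2-blade squares to minus the product of its generators' squares).
B^2 = -9/16 — B^2 < 0, so the exponential closes trigonometrically: l = 3/4, alpha*l = -pi/2, so exp(alpha B) = cos(-pi/2) + (sin(-pi/2)/(3/4))*B = 0 + (-4/3)*B.
Answer: -γ12


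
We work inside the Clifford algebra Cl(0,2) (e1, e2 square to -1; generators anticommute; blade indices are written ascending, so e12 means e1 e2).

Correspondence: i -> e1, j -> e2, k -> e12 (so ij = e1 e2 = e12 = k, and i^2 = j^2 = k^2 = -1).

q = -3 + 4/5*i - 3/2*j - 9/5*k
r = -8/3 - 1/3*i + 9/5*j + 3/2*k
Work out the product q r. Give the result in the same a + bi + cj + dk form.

In blades: q = -3 + 4/5*e1 - 3/2*e2 - 9/5*e12, r = -8/3 - 1/3*e1 + 9/5*e2 + 3/2*e12.
Distribute q over r term by term (generator squares from the signature, products reordered to ascending indices): (-3)*r = 8 + e1 - 27/5*e2 - 9/2*e12; (4/5*e1)*r = 4/15 - 32/15*e1 - 6/5*e2 + 36/25*e12; (-3/2*e2)*r = 27/10 - 9/4*e1 + 4*e2 - 1/2*e12; (-9/5*e12)*r = 27/10 + 81/25*e1 + 3/5*e2 + 24/5*e12.
Sum: 41/3 - 43/300*e1 - 2*e2 + 31/25*e12; translating back through the correspondence:
Answer: 41/3 - 43/300*i - 2j + 31/25*k


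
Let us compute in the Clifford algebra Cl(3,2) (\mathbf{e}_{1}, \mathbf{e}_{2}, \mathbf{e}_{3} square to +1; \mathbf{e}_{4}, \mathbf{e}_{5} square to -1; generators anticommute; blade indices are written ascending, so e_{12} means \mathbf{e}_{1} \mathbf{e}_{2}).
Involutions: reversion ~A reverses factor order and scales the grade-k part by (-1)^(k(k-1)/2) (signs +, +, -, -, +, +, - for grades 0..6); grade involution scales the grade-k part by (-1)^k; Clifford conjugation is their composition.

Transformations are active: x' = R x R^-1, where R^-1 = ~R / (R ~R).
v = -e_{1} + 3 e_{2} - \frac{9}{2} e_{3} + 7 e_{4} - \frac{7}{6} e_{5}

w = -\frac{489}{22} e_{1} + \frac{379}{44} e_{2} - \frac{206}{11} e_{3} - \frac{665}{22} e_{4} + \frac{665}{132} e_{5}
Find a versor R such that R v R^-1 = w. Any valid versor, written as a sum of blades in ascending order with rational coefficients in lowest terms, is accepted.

Construction: equal norms (both -\frac{181}{9}) license R = v + w = -\frac{511}{22} e_{1} + \frac{511}{44} e_{2} - \frac{511}{22} e_{3} - \frac{511}{22} e_{4} + \frac{511}{132} e_{5} — nothing changes along that direction, while (v - w)/2 changes sign, so v maps onto w.
Answer: -\frac{511}{22} e_{1} + \frac{511}{44} e_{2} - \frac{511}{22} e_{3} - \frac{511}{22} e_{4} + \frac{511}{132} e_{5}


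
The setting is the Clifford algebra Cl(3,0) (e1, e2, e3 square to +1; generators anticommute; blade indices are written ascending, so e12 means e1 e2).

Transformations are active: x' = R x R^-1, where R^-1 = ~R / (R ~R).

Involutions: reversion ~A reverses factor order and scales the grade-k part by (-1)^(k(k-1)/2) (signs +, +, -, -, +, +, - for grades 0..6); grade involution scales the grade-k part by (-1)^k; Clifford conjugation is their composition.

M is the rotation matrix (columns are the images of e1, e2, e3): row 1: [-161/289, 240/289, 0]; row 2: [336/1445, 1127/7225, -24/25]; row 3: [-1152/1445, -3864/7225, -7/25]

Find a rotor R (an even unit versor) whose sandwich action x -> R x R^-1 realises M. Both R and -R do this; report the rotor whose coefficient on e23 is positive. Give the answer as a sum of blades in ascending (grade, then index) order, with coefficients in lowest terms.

Method: write R = a + b12*e12 + b13*e13 + b23*e23 with a^2 + b12^2 + b13^2 + b23^2 = 1 (so R^-1 = ~R). Expanding the columns R e_j ~R gives tr M = 4a^2 - 1 and, from the antisymmetric part, M21 - M12 = -4a*b12, M13 - M31 = 4a*b13, M32 - M23 = -4a*b23.
Here tr M = -4921/7225, so a^2 = (1 + tr M)/4 = 576/7225 and a = ±24/85. Taking a = 24/85: M21 - M12 = -864/1445, M13 - M31 = 1152/1445, M32 - M23 = 3072/7225, giving b12 = 9/17, b13 = 12/17, b23 = -32/85, i.e. R = 24/85 + 9/17*e12 + 12/17*e13 - 32/85*e23.
Its e23 coefficient is negative, so report the other preimage -R.
Answer: -24/85 - 9/17*e12 - 12/17*e13 + 32/85*e23. Note: both R and -R realise this M (trace -4921/7225); the covering map identifies them, and the e23-coefficient sign is the tie-breaker.


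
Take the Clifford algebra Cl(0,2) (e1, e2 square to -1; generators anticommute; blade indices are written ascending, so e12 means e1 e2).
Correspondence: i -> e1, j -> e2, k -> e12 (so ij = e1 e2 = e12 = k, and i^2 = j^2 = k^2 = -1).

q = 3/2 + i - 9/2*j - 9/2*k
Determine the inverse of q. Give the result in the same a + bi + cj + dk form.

In blades: q = 3/2 + e1 - 9/2*e2 - 9/2*e12.
With qbar = 3/2 - e1 + 9/2*e2 + 9/2*e12 (scalar fixed, mapped units negated), q qbar = 175/4 (the sum of squared coefficients), so q^-1 = qbar / (175/4) = 6/175 - 4/175*e1 + 18/175*e2 + 18/175*e12; translating back:
Answer: 6/175 - 4/175*i + 18/175*j + 18/175*k


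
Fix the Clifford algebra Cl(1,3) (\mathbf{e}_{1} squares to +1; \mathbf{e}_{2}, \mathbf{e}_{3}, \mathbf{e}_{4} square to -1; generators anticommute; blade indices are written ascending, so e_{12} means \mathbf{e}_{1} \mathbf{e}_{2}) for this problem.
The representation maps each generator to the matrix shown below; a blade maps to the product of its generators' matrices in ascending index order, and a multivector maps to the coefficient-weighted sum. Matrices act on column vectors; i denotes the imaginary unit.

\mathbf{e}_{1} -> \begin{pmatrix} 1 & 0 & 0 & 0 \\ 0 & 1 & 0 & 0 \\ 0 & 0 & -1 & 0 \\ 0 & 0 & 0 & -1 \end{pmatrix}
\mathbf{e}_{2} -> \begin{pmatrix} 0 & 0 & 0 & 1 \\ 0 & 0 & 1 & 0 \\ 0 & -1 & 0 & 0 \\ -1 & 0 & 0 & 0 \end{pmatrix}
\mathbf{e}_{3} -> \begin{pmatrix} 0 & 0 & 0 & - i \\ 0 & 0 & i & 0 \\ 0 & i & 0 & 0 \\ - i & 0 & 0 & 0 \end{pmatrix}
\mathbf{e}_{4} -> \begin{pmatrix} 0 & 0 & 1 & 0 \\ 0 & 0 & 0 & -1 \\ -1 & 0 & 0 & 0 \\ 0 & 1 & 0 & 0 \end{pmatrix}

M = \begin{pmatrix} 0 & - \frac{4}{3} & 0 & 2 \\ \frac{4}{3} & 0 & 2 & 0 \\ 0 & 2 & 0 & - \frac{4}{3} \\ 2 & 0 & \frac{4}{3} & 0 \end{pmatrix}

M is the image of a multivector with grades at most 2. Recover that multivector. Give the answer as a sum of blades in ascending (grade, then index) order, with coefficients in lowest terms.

Method: the blade images are trace-orthogonal — tr(rho(e_A) rho(e_B)^-1) = 4 if A = B and 0 otherwise — and rho(e_A)^-1 = (e_A)^2 * rho(e_A) with (e_A)^2 = +1 or -1, so the coefficient of e_A in the preimage is (e_A)^2 * tr(M rho(e_A))/4.
Nonzero projections over blades of grade <= 2: e_{12}: (e_{12})^2 = +1, tr(M rho(e_{12})) = 8, coefficient 2; e_{24}: (e_{24})^2 = -1, tr(M rho(e_{24})) = \frac{16}{3}, coefficient -\frac{4}{3}. Every other blade of grade <= 2 projects to 0.
Answer: 2 e_{12} - \frac{4}{3} e_{24}


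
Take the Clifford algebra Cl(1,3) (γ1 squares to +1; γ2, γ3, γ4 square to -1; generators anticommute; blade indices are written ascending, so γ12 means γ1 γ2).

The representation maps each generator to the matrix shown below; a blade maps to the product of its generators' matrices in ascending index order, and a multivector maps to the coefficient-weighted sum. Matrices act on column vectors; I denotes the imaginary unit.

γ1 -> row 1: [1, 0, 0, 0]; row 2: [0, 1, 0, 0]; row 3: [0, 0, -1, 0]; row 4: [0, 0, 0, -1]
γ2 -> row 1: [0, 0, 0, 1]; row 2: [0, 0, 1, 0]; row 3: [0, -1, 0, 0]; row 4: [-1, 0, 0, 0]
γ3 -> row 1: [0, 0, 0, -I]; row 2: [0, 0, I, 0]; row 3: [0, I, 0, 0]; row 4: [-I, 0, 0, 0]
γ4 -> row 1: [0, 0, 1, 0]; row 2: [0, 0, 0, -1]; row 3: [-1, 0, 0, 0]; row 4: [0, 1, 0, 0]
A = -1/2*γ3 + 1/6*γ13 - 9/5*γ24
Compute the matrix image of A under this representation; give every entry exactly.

Bivector images (products of the table entries): rho(γ13) = rho(γ1)rho(γ3) = row 1: [0, 0, 0, -I]; row 2: [0, 0, I, 0]; row 3: [0, -I, 0, 0]; row 4: [I, 0, 0, 0]; rho(γ24) = rho(γ2)rho(γ4) = row 1: [0, 1, 0, 0]; row 2: [-1, 0, 0, 0]; row 3: [0, 0, 0, 1]; row 4: [0, 0, -1, 0].
M = (-1/2)*rho(γ3) + (1/6)*rho(γ13) + (-9/5)*rho(γ24), summed entrywise:
Answer: row 1: [0, -9/5, 0, I/3]; row 2: [9/5, 0, -I/3, 0]; row 3: [0, -2*I/3, 0, -9/5]; row 4: [2*I/3, 0, 9/5, 0]


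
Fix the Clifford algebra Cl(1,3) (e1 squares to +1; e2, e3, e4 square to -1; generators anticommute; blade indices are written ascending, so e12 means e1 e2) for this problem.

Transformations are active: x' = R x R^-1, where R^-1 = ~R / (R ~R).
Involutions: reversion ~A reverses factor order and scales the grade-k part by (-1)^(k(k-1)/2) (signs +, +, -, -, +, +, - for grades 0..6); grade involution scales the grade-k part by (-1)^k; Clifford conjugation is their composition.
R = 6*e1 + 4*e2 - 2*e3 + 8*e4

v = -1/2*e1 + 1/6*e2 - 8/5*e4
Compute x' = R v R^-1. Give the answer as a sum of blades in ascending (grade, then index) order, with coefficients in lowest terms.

~R = 6*e1 + 4*e2 - 2*e3 + 8*e4, and R ~R = -48, so R^-1 = ~R / (-48).
R v = 137/15 + 3*e12 - e13 - 28/5*e14 + 1/3*e23 - 116/15*e24 + 16/5*e34
Answer: -107/60*e1 - 76/45*e2 + 137/180*e3 - 13/9*e4


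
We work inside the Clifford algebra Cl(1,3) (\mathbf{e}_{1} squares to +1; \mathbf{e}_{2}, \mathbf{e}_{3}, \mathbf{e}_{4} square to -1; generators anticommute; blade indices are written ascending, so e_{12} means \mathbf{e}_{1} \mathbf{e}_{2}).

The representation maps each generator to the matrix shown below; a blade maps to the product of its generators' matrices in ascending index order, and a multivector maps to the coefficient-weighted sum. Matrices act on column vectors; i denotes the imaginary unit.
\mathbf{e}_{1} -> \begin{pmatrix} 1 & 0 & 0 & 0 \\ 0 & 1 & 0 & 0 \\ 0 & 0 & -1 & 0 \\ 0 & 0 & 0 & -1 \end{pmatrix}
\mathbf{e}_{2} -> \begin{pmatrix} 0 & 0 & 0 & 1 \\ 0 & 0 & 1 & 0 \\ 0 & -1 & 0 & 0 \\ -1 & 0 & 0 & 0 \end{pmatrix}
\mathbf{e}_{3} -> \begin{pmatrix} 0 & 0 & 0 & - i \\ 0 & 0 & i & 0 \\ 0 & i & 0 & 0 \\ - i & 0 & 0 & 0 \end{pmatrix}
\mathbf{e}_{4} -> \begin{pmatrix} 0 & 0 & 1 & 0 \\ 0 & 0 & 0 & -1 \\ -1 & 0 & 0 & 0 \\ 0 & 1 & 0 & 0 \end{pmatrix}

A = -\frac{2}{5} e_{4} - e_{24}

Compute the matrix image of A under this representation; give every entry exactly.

Bivector images (products of the table entries): rho(e_{24}) = rho(\mathbf{e}_{2})rho(\mathbf{e}_{4}) = \begin{pmatrix} 0 & 1 & 0 & 0 \\ -1 & 0 & 0 & 0 \\ 0 & 0 & 0 & 1 \\ 0 & 0 & -1 & 0 \end{pmatrix}.
M = (-\frac{2}{5})*rho(e_{4}) + (-1)*rho(e_{24}), summed entrywise:
Answer: \begin{pmatrix} 0 & -1 & - \frac{2}{5} & 0 \\ 1 & 0 & 0 & \frac{2}{5} \\ \frac{2}{5} & 0 & 0 & -1 \\ 0 & - \frac{2}{5} & 1 & 0 \end{pmatrix}


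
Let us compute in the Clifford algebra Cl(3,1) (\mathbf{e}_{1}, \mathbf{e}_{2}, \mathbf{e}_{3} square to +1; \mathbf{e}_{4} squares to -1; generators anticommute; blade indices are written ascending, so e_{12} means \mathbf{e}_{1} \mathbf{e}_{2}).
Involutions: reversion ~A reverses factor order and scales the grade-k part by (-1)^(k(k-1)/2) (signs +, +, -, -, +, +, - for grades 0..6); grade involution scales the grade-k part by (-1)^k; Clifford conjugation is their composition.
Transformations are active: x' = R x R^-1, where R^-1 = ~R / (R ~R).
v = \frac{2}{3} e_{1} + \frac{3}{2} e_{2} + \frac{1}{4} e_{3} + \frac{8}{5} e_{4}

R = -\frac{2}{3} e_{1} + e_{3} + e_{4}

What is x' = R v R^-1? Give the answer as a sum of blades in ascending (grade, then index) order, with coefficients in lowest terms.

~R = -\frac{2}{3} e_{1} + e_{3} + e_{4}, and R ~R = \frac{4}{9}, so R^-1 = ~R / (\frac{4}{9}).
R v = -\frac{323}{180} - e_{12} - \frac{5}{6} e_{13} - \frac{26}{15} e_{14} - \frac{3}{2} e_{23} - \frac{3}{2} e_{24} + \frac{27}{20} e_{34}
Answer: \frac{283}{60} e_{1} - \frac{3}{2} e_{2} - \frac{333}{40} e_{3} - \frac{387}{40} e_{4}


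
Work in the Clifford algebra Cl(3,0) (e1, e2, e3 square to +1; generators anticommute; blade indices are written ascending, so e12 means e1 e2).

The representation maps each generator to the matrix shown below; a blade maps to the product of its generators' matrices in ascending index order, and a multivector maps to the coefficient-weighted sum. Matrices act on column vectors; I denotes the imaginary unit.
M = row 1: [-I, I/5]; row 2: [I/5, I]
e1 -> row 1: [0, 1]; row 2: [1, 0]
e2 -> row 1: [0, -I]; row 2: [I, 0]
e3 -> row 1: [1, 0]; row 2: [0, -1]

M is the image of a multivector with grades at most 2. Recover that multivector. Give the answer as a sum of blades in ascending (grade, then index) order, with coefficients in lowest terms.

Method: 1, rho(e1), rho(e2), rho(e3) form a trace-orthogonal basis of the 2x2 complex matrices (tr(X Y) = 2 if X = Y, else 0), so M = m0*1 + m1*rho(e1) + m2*rho(e2) + m3*rho(e3) with m0 = tr(M)/2 = 0, m1 = tr(M rho(e1))/2 = I/5, m2 = tr(M rho(e2))/2 = 0, m3 = tr(M rho(e3))/2 = -I.
Multiplying table entries, the bivector images are rho(e12) = I*rho(e3), rho(e13) = -I*rho(e2), rho(e23) = I*rho(e1); with real blade coefficients the real parts of m0..m3 are the coefficients of 1, e1, e2, e3 and the imaginary parts give the bivectors (e23: Im m1, e13: -Im m2, e12: Im m3).
Answer: -e12 + 1/5*e23


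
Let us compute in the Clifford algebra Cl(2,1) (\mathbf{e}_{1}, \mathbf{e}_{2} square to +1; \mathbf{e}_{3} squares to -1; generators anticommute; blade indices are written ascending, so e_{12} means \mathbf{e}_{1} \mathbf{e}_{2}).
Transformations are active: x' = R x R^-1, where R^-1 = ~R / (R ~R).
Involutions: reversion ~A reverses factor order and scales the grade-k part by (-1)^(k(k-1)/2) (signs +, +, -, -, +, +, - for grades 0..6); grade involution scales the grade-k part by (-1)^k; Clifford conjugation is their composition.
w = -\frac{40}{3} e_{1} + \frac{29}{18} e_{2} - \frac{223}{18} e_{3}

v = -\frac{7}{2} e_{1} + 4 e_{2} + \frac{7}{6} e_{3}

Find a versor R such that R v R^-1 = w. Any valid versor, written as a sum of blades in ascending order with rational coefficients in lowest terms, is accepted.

A norm check does it: q(v) = q(w) = \frac{242}{9}, hence R = v + w = -\frac{101}{6} e_{1} + \frac{101}{18} e_{2} - \frac{101}{9} e_{3} realises the map — parallel part kept, (v - w)/2 negated, v carried to w.
Answer: -\frac{101}{6} e_{1} + \frac{101}{18} e_{2} - \frac{101}{9} e_{3}


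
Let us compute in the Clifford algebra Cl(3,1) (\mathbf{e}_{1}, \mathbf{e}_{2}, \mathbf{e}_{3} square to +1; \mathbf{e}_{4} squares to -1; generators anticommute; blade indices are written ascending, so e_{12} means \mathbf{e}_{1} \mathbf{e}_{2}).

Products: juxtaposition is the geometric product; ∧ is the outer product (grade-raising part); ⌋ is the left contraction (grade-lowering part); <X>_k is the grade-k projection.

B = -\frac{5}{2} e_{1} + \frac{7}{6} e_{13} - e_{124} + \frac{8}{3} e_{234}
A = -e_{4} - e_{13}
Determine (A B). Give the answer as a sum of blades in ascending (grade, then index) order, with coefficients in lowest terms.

step 1: \frac{7}{6} - \frac{5}{2} e_{3} - e_{12} - \frac{5}{2} e_{14} + \frac{8}{3} e_{23} + \frac{8}{3} e_{124} - \frac{7}{6} e_{134} + e_{234}
Answer: \frac{7}{6} - \frac{5}{2} e_{3} - e_{12} - \frac{5}{2} e_{14} + \frac{8}{3} e_{23} + \frac{8}{3} e_{124} - \frac{7}{6} e_{134} + e_{234}


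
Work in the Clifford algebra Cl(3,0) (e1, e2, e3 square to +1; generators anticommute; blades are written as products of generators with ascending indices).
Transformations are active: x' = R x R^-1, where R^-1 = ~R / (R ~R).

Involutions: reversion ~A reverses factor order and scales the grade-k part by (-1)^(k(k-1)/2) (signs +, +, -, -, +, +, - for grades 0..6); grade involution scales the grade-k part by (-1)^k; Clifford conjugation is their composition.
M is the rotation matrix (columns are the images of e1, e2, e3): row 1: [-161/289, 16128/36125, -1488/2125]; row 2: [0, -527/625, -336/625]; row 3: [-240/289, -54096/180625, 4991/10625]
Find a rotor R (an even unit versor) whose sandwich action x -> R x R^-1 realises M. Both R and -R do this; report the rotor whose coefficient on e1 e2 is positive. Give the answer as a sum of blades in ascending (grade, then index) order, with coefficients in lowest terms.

Method: write R = a + b12*e1 e2 + b13*e1 e3 + b23*e2 e3 with a^2 + b12^2 + b13^2 + b23^2 = 1 (so R^-1 = ~R). Expanding the columns R e_j ~R gives tr M = 4a^2 - 1 and, from the antisymmetric part, M21 - M12 = -4a*b12, M13 - M31 = 4a*b13, M32 - M23 = -4a*b23.
Here tr M = -168081/180625, so a^2 = (1 + tr M)/4 = 3136/180625 and a = ±56/425. Taking a = 56/425: M21 - M12 = -16128/36125, M13 - M31 = 4704/36125, M32 - M23 = 43008/180625, giving b12 = 72/85, b13 = 21/85, b23 = -192/425, i.e. R = 56/425 + 72/85*e1 e2 + 21/85*e1 e3 - 192/425*e2 e3.
Its e1 e2 coefficient is already positive.
Answer: 56/425 + 72/85*e1 e2 + 21/85*e1 e3 - 192/425*e2 e3. Why the constraint matters: R and -R act identically through the sandwich — M has trace -168081/180625 either way — so only the sign condition on e1 e2 picks one of the two preimages.


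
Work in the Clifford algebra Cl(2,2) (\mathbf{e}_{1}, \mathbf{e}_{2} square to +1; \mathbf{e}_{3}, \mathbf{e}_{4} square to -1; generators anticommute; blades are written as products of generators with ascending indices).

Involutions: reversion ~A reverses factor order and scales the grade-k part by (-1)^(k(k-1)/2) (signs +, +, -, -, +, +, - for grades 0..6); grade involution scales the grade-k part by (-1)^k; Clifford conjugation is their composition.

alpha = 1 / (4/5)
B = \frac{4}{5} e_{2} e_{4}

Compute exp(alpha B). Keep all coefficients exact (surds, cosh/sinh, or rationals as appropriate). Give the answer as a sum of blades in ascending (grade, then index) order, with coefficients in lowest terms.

B^2 = (\frac{4}{5})^2*(e_{2} e_{4})^2 = \frac{16}{25}*(+1) = \frac{16}{25} (a basis 2-blade squares to minus the product of its generators' squares).
B^2 = \frac{16}{25} — the series telescopes hyperbolically here: l = \frac{4}{5}, alpha*l = 1, so exp(alpha B) = cosh(1) + (sinh(1)/(\frac{4}{5}))*B = \cosh{\left(1 \right)} + (\frac{5 \sinh{\left(1 \right)}}{4})*B.
Answer: \cosh{\left(1 \right)} + \sinh{\left(1 \right)} e_{2} e_{4}


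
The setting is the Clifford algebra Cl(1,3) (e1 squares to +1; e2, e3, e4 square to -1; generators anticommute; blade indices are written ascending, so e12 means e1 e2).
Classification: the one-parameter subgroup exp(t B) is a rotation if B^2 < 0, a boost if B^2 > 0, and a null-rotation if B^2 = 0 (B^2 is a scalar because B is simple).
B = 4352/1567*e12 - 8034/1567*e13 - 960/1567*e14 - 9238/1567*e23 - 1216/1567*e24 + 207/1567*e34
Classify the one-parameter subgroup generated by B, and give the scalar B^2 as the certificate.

B^2 term by term: the squares give (4352/1567)^2*(e12)^2 + (-8034/1567)^2*(e13)^2 + (-960/1567)^2*(e14)^2 + (-9238/1567)^2*(e23)^2 + (-1216/1567)^2*(e24)^2 + (207/1567)^2*(e34)^2 = 18939904/2455489*(+1) + 64545156/2455489*(+1) + 921600/2455489*(+1) + 85340644/2455489*(-1) + 1478656/2455489*(-1) + 42849/2455489*(-1) = -1 (each basis 2-blade squares to minus the product of its generators' squares); cross terms between blades sharing an index anticommute and cancel; the commuting (index-disjoint) pairs give grade-4 terms 2*c*c'*(blade product), which cancel blade by blade — e1234: 1801728/2455489 - 19538688/2455489 + 17736960/2455489 = 0 — confirming B is simple. So B^2 = -1.
Answer: rotation, certificate B^2 = -1. Note: conjugating B changes its blade decomposition but never the scalar B^2 = -1, whose sign settles the classification.


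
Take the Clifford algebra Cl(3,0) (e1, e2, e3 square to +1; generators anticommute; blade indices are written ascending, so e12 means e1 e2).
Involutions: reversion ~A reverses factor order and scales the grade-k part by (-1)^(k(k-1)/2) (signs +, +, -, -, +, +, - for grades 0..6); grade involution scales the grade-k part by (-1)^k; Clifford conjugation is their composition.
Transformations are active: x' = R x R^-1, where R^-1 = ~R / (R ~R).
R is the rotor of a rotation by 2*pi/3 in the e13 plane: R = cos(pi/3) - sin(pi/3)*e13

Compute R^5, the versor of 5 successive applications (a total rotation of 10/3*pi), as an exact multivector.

Because a rotor carries half the rotation angle, composing 5 copies of this e13-plane rotor multiplies the phase: 5*(pi/3) = 5*pi/3, hence R^5 = cos(5*pi/3) - sin(5*pi/3)*e13.
cos(5*pi/3) = 1/2 and sin(5*pi/3) = -sqrt(3)/2, so R^5 = 1/2 + sqrt(3)/2*e13. The net rotation is 4/3*pi (after discarding 1 full turn, each of which contributes a factor -1 to the rotor); the rotor keeps the half-angle phase exactly.
Answer: 1/2 + sqrt(3)/2*e13


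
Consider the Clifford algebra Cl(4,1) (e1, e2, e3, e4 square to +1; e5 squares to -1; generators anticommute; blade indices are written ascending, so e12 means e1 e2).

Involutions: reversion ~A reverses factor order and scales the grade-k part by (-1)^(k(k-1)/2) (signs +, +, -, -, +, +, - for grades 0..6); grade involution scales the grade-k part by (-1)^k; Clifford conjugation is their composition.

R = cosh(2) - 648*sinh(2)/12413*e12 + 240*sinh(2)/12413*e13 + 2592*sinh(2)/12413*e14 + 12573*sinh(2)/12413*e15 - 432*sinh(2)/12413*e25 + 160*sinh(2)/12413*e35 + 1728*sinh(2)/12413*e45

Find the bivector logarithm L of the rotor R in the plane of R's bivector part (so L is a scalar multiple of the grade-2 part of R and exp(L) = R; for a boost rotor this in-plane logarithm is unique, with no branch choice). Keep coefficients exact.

The scalar part of R is cosh(2), giving the rapidity magnitude (cosh is even); the bivector part supplies orientation, its quotient by sinh of the rapidity is the plane, and L = rapidity * plane — unique in that plane, since flipping both signs leaves L unchanged.
Concretely: cosh(rapidity) = cosh(2) gives rapidity = ±2, and since rapidity/sinh(rapidity) is even the sign is immaterial: L = (rapidity/sinh(rapidity)) * <R>_2 = (2/sinh(2)) * <R>_2.
Answer: -1296/12413*e12 + 480/12413*e13 + 5184/12413*e14 + 25146/12413*e15 - 864/12413*e25 + 320/12413*e35 + 3456/12413*e45


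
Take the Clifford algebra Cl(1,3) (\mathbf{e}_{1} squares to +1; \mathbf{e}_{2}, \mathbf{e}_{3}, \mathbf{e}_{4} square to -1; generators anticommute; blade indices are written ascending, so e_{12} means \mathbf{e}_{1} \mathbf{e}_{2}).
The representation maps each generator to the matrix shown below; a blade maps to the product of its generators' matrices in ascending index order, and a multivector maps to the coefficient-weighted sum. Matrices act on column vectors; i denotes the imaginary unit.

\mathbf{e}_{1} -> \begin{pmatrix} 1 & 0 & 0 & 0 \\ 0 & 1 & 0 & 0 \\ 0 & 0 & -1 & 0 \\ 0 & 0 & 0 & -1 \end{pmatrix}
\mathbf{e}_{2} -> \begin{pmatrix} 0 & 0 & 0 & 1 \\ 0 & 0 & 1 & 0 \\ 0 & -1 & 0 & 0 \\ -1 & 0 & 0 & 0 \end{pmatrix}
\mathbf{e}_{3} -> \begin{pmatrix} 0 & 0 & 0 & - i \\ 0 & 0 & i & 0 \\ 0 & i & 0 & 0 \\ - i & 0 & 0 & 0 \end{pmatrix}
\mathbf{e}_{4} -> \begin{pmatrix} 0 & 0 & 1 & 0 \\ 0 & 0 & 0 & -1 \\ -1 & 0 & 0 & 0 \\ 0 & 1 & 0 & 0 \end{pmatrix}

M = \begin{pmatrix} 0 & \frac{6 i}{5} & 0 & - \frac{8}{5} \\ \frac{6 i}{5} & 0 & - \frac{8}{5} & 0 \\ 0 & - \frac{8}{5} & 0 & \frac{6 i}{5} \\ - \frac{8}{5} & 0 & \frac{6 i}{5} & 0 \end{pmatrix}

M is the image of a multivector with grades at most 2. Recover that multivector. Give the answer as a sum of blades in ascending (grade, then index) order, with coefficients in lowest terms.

Method: the blade images are trace-orthogonal — tr(rho(e_A) rho(e_B)^-1) = 4 if A = B and 0 otherwise — and rho(e_A)^-1 = (e_A)^2 * rho(e_A) with (e_A)^2 = +1 or -1, so the coefficient of e_A in the preimage is (e_A)^2 * tr(M rho(e_A))/4.
Nonzero projections over blades of grade <= 2: e_{12}: (e_{12})^2 = +1, tr(M rho(e_{12})) = - \frac{32}{5}, coefficient -\frac{8}{5}; e_{34}: (e_{34})^2 = -1, tr(M rho(e_{34})) = \frac{24}{5}, coefficient -\frac{6}{5}. Every other blade of grade <= 2 projects to 0.
Answer: -\frac{8}{5} e_{12} - \frac{6}{5} e_{34}


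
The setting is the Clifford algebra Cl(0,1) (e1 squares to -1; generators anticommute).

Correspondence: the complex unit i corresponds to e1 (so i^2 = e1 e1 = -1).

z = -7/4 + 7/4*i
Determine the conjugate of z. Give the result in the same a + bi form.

In blades: z = -7/4 + 7/4*e1.
Conjugation here is Clifford conjugation: the scalar is fixed and the grade-1 and grade-2 blades all flip sign, giving -7/4 - 7/4*e1; translating back:
Answer: -7/4 - 7/4*i


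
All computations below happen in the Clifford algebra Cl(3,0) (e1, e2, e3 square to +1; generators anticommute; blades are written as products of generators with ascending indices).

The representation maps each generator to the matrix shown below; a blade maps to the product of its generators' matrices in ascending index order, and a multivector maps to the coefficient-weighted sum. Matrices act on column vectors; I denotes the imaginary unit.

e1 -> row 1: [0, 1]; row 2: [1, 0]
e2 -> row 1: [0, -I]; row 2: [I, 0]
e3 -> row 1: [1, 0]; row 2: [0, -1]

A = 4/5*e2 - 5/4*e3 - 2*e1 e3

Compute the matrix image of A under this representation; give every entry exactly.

Bivector images (products of the table entries): rho(e1 e3) = rho(e1)rho(e3) = row 1: [0, -1]; row 2: [1, 0].
M = (4/5)*rho(e2) + (-5/4)*rho(e3) + (-2)*rho(e1 e3), summed entrywise:
Answer: row 1: [-5/4, 2 - 4*I/5]; row 2: [-2 + 4*I/5, 5/4]


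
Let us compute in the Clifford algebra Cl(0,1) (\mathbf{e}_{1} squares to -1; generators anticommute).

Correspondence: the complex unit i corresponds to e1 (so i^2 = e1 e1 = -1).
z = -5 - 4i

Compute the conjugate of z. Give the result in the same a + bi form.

In blades: z = -5 - 4 e_{1}.
Conjugation here is Clifford conjugation: the scalar is fixed and the grade-1 and grade-2 blades all flip sign, giving -5 + 4 e_{1}; translating back:
Answer: -5 + 4i


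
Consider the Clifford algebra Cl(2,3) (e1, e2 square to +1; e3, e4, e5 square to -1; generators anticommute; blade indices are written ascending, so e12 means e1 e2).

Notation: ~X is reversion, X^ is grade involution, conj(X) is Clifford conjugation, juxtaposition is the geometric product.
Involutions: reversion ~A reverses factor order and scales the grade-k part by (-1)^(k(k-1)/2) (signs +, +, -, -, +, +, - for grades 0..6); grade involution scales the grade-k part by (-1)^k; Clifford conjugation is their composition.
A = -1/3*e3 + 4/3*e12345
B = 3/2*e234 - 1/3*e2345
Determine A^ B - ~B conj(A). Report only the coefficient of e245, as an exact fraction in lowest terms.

first term: -4/9*e1 - 2*e15 + 1/2*e24 - 1/9*e245
second term: -4/9*e1 + 2*e15 - 1/2*e24 + 1/9*e245
Answer: -2/9


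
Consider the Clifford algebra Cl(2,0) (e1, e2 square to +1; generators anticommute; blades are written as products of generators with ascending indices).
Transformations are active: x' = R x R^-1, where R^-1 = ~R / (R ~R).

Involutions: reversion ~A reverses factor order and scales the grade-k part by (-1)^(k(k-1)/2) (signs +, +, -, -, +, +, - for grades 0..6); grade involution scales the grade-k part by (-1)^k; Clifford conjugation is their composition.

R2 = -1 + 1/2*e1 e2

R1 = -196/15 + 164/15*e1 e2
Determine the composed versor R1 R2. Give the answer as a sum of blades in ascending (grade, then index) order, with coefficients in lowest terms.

Distribute over the terms of R1 (each basis-blade product reordered to ascending indices, repeated generators contracted through their squares):
(-196/15) R2 = 196/15 - 98/15*e1 e2
(164/15*e1 e2) R2 = -82/15 - 164/15*e1 e2
Summing the partial products and collecting blades:
Answer: 38/5 - 262/15*e1 e2


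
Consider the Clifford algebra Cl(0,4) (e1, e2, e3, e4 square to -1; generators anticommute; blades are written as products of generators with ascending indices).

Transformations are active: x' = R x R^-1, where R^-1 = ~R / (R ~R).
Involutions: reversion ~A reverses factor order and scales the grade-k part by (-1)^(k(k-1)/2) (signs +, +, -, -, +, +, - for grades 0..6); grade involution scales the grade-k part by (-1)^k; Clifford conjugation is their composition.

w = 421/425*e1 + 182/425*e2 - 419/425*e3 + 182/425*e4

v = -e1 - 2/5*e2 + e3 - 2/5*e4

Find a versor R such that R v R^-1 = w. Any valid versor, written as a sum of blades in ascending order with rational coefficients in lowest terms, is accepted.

Here q(v) = q(w) = -58/25; the classical choice R = v + w = -4/425*e1 + 12/425*e2 + 6/425*e3 + 12/425*e4 then realises v -> w under the sandwich.
Answer: -4/425*e1 + 12/425*e2 + 6/425*e3 + 12/425*e4


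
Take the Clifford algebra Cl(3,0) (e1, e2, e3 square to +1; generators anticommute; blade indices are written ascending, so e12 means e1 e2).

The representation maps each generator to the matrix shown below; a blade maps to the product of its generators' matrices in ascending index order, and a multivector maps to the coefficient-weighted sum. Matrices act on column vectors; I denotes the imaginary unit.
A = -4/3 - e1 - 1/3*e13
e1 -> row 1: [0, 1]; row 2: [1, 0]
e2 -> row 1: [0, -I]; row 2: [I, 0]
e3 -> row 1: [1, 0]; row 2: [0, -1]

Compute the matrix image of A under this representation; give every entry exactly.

Bivector images (products of the table entries): rho(e13) = rho(e1)rho(e3) = row 1: [0, -1]; row 2: [1, 0].
M = (-4/3)*1 + (-1)*rho(e1) + (-1/3)*rho(e13), summed entrywise (1 is the identity matrix):
Answer: row 1: [-4/3, -2/3]; row 2: [-4/3, -4/3]


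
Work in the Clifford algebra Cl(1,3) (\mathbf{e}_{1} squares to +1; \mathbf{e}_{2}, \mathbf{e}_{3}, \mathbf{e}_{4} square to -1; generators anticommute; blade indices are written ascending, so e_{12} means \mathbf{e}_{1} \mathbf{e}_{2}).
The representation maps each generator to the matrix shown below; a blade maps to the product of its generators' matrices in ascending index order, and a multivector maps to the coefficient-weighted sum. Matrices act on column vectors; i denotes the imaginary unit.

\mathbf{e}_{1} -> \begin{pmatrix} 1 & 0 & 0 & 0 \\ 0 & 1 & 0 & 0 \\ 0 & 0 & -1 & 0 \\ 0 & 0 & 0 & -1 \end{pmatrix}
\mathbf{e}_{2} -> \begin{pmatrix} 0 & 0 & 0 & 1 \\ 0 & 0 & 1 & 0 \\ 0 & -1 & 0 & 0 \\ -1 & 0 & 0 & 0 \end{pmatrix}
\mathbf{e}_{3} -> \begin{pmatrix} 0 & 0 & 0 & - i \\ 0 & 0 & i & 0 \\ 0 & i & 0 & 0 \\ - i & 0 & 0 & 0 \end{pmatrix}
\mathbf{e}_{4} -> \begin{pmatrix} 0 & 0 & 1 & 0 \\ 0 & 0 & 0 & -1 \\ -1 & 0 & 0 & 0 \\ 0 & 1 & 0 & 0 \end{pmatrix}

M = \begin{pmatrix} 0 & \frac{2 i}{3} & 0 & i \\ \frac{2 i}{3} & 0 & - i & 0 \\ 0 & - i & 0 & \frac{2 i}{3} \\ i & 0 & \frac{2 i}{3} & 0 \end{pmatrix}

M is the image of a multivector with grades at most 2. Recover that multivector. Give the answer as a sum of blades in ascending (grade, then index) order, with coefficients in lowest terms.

Method: the blade images are trace-orthogonal — tr(rho(e_A) rho(e_B)^-1) = 4 if A = B and 0 otherwise — and rho(e_A)^-1 = (e_A)^2 * rho(e_A) with (e_A)^2 = +1 or -1, so the coefficient of e_A in the preimage is (e_A)^2 * tr(M rho(e_A))/4.
Nonzero projections over blades of grade <= 2: e_{3}: (e_{3})^2 = -1, tr(M rho(e_{3})) = 4, coefficient -1; e_{34}: (e_{34})^2 = -1, tr(M rho(e_{34})) = \frac{8}{3}, coefficient -\frac{2}{3}. Every other blade of grade <= 2 projects to 0.
Answer: -e_{3} - \frac{2}{3} e_{34}


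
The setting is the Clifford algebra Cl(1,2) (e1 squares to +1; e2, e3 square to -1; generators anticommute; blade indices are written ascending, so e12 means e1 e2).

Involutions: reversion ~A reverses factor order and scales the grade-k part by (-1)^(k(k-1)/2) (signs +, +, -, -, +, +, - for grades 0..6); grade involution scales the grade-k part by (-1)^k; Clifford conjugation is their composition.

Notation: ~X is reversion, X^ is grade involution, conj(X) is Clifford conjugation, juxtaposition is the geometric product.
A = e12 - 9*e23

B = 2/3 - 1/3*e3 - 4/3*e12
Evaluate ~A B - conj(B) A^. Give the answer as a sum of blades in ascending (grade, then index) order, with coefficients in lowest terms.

first term: 4/3 + 3*e2 - 2/3*e12 - 12*e13 + 6*e23 + 1/3*e123
second term: 4/3 - 3*e2 + 2/3*e12 + 12*e13 - 6*e23 + 1/3*e123
Answer: 6*e2 - 4/3*e12 - 24*e13 + 12*e23
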